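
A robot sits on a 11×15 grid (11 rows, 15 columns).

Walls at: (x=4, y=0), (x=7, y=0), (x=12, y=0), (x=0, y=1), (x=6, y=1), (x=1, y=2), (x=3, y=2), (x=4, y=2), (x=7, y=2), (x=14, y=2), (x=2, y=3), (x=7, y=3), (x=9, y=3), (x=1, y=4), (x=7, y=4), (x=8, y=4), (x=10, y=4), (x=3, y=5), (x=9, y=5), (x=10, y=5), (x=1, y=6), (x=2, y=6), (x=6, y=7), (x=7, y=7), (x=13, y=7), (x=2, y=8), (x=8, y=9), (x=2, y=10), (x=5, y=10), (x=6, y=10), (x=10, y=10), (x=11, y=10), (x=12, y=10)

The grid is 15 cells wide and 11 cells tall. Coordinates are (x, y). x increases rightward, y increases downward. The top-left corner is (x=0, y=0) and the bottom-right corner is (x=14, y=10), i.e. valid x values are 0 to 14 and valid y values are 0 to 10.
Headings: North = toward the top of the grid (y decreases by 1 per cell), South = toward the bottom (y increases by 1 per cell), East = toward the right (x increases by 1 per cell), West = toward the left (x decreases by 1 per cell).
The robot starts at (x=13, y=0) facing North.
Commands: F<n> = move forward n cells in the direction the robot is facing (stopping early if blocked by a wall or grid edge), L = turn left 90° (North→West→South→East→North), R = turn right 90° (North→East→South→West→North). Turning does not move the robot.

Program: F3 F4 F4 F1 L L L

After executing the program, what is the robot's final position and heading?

Start: (x=13, y=0), facing North
  F3: move forward 0/3 (blocked), now at (x=13, y=0)
  F4: move forward 0/4 (blocked), now at (x=13, y=0)
  F4: move forward 0/4 (blocked), now at (x=13, y=0)
  F1: move forward 0/1 (blocked), now at (x=13, y=0)
  L: turn left, now facing West
  L: turn left, now facing South
  L: turn left, now facing East
Final: (x=13, y=0), facing East

Answer: Final position: (x=13, y=0), facing East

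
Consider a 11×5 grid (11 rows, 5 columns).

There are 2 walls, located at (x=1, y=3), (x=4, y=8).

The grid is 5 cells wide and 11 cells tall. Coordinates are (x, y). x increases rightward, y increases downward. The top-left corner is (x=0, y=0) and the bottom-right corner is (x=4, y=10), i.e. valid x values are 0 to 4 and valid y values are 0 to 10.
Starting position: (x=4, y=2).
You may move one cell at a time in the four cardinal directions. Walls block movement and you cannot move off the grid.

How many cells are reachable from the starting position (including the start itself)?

BFS flood-fill from (x=4, y=2):
  Distance 0: (x=4, y=2)
  Distance 1: (x=4, y=1), (x=3, y=2), (x=4, y=3)
  Distance 2: (x=4, y=0), (x=3, y=1), (x=2, y=2), (x=3, y=3), (x=4, y=4)
  Distance 3: (x=3, y=0), (x=2, y=1), (x=1, y=2), (x=2, y=3), (x=3, y=4), (x=4, y=5)
  Distance 4: (x=2, y=0), (x=1, y=1), (x=0, y=2), (x=2, y=4), (x=3, y=5), (x=4, y=6)
  Distance 5: (x=1, y=0), (x=0, y=1), (x=0, y=3), (x=1, y=4), (x=2, y=5), (x=3, y=6), (x=4, y=7)
  Distance 6: (x=0, y=0), (x=0, y=4), (x=1, y=5), (x=2, y=6), (x=3, y=7)
  Distance 7: (x=0, y=5), (x=1, y=6), (x=2, y=7), (x=3, y=8)
  Distance 8: (x=0, y=6), (x=1, y=7), (x=2, y=8), (x=3, y=9)
  Distance 9: (x=0, y=7), (x=1, y=8), (x=2, y=9), (x=4, y=9), (x=3, y=10)
  Distance 10: (x=0, y=8), (x=1, y=9), (x=2, y=10), (x=4, y=10)
  Distance 11: (x=0, y=9), (x=1, y=10)
  Distance 12: (x=0, y=10)
Total reachable: 53 (grid has 53 open cells total)

Answer: Reachable cells: 53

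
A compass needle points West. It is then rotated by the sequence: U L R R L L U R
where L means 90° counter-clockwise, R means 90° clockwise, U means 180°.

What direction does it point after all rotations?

Start: West
  U (U-turn (180°)) -> East
  L (left (90° counter-clockwise)) -> North
  R (right (90° clockwise)) -> East
  R (right (90° clockwise)) -> South
  L (left (90° counter-clockwise)) -> East
  L (left (90° counter-clockwise)) -> North
  U (U-turn (180°)) -> South
  R (right (90° clockwise)) -> West
Final: West

Answer: Final heading: West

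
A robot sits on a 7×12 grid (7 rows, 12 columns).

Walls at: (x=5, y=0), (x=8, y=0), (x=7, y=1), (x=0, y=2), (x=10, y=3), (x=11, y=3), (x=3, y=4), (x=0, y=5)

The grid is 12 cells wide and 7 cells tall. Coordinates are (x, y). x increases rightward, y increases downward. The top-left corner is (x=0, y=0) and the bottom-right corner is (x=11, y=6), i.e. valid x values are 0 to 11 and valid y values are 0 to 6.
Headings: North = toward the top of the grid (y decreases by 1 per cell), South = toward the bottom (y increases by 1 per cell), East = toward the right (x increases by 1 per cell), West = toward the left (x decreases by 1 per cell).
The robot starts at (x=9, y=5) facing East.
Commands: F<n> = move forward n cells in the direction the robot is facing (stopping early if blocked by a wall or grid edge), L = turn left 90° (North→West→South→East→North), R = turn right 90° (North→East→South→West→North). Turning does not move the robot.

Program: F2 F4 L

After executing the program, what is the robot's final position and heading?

Start: (x=9, y=5), facing East
  F2: move forward 2, now at (x=11, y=5)
  F4: move forward 0/4 (blocked), now at (x=11, y=5)
  L: turn left, now facing North
Final: (x=11, y=5), facing North

Answer: Final position: (x=11, y=5), facing North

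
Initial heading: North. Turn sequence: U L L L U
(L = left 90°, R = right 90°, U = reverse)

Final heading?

Start: North
  U (U-turn (180°)) -> South
  L (left (90° counter-clockwise)) -> East
  L (left (90° counter-clockwise)) -> North
  L (left (90° counter-clockwise)) -> West
  U (U-turn (180°)) -> East
Final: East

Answer: Final heading: East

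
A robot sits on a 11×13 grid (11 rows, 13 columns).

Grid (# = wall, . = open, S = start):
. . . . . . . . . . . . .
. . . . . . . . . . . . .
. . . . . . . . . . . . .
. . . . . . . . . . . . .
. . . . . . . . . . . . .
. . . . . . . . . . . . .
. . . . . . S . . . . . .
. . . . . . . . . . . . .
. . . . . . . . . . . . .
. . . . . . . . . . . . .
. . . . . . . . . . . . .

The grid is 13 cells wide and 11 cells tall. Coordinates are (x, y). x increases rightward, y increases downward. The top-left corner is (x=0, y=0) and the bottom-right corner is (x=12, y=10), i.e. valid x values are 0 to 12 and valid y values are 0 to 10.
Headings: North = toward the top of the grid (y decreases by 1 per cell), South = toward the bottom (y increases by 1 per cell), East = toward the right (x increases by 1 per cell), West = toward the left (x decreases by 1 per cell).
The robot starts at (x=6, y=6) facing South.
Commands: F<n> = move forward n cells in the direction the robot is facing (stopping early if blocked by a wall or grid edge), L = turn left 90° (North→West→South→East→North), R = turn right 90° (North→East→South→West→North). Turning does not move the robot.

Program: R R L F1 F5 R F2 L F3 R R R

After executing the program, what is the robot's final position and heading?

Start: (x=6, y=6), facing South
  R: turn right, now facing West
  R: turn right, now facing North
  L: turn left, now facing West
  F1: move forward 1, now at (x=5, y=6)
  F5: move forward 5, now at (x=0, y=6)
  R: turn right, now facing North
  F2: move forward 2, now at (x=0, y=4)
  L: turn left, now facing West
  F3: move forward 0/3 (blocked), now at (x=0, y=4)
  R: turn right, now facing North
  R: turn right, now facing East
  R: turn right, now facing South
Final: (x=0, y=4), facing South

Answer: Final position: (x=0, y=4), facing South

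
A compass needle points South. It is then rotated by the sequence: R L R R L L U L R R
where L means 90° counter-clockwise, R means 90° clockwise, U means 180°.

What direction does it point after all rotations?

Start: South
  R (right (90° clockwise)) -> West
  L (left (90° counter-clockwise)) -> South
  R (right (90° clockwise)) -> West
  R (right (90° clockwise)) -> North
  L (left (90° counter-clockwise)) -> West
  L (left (90° counter-clockwise)) -> South
  U (U-turn (180°)) -> North
  L (left (90° counter-clockwise)) -> West
  R (right (90° clockwise)) -> North
  R (right (90° clockwise)) -> East
Final: East

Answer: Final heading: East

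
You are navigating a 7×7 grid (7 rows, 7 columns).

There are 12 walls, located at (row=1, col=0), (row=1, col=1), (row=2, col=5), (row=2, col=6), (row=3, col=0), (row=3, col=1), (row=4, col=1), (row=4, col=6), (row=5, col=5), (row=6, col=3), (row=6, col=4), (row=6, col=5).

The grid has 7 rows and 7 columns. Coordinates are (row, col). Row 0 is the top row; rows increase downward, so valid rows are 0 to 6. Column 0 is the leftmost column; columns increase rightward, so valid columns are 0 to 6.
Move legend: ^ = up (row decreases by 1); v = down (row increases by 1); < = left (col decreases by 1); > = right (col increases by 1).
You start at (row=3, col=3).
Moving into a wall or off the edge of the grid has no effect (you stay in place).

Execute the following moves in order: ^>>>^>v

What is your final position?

Start: (row=3, col=3)
  ^ (up): (row=3, col=3) -> (row=2, col=3)
  > (right): (row=2, col=3) -> (row=2, col=4)
  > (right): blocked, stay at (row=2, col=4)
  > (right): blocked, stay at (row=2, col=4)
  ^ (up): (row=2, col=4) -> (row=1, col=4)
  > (right): (row=1, col=4) -> (row=1, col=5)
  v (down): blocked, stay at (row=1, col=5)
Final: (row=1, col=5)

Answer: Final position: (row=1, col=5)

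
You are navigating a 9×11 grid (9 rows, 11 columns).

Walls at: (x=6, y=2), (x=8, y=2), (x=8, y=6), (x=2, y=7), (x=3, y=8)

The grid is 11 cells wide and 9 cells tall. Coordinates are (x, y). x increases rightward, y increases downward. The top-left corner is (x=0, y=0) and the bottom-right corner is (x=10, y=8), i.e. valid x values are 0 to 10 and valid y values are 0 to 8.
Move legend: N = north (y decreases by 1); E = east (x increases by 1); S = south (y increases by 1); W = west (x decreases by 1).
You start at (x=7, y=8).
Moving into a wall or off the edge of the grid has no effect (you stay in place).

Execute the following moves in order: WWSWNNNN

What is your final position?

Answer: Final position: (x=4, y=4)

Derivation:
Start: (x=7, y=8)
  W (west): (x=7, y=8) -> (x=6, y=8)
  W (west): (x=6, y=8) -> (x=5, y=8)
  S (south): blocked, stay at (x=5, y=8)
  W (west): (x=5, y=8) -> (x=4, y=8)
  N (north): (x=4, y=8) -> (x=4, y=7)
  N (north): (x=4, y=7) -> (x=4, y=6)
  N (north): (x=4, y=6) -> (x=4, y=5)
  N (north): (x=4, y=5) -> (x=4, y=4)
Final: (x=4, y=4)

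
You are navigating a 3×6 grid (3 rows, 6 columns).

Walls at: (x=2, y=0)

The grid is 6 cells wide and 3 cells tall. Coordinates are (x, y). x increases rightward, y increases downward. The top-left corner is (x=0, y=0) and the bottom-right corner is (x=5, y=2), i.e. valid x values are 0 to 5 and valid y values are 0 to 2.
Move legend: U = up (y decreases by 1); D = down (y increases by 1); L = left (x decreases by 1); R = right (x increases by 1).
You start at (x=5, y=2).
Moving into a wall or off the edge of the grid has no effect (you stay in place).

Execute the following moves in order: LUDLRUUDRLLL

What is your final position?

Start: (x=5, y=2)
  L (left): (x=5, y=2) -> (x=4, y=2)
  U (up): (x=4, y=2) -> (x=4, y=1)
  D (down): (x=4, y=1) -> (x=4, y=2)
  L (left): (x=4, y=2) -> (x=3, y=2)
  R (right): (x=3, y=2) -> (x=4, y=2)
  U (up): (x=4, y=2) -> (x=4, y=1)
  U (up): (x=4, y=1) -> (x=4, y=0)
  D (down): (x=4, y=0) -> (x=4, y=1)
  R (right): (x=4, y=1) -> (x=5, y=1)
  L (left): (x=5, y=1) -> (x=4, y=1)
  L (left): (x=4, y=1) -> (x=3, y=1)
  L (left): (x=3, y=1) -> (x=2, y=1)
Final: (x=2, y=1)

Answer: Final position: (x=2, y=1)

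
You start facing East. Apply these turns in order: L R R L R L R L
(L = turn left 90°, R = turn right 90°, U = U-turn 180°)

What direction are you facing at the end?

Start: East
  L (left (90° counter-clockwise)) -> North
  R (right (90° clockwise)) -> East
  R (right (90° clockwise)) -> South
  L (left (90° counter-clockwise)) -> East
  R (right (90° clockwise)) -> South
  L (left (90° counter-clockwise)) -> East
  R (right (90° clockwise)) -> South
  L (left (90° counter-clockwise)) -> East
Final: East

Answer: Final heading: East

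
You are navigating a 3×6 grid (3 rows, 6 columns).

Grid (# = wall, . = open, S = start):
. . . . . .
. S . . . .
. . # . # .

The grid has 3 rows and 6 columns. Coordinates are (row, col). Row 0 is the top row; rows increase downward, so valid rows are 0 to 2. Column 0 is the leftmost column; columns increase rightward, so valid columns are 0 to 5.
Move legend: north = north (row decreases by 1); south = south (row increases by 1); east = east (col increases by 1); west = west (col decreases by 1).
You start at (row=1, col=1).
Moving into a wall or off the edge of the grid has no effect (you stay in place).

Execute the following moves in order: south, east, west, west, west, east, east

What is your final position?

Answer: Final position: (row=2, col=1)

Derivation:
Start: (row=1, col=1)
  south (south): (row=1, col=1) -> (row=2, col=1)
  east (east): blocked, stay at (row=2, col=1)
  west (west): (row=2, col=1) -> (row=2, col=0)
  west (west): blocked, stay at (row=2, col=0)
  west (west): blocked, stay at (row=2, col=0)
  east (east): (row=2, col=0) -> (row=2, col=1)
  east (east): blocked, stay at (row=2, col=1)
Final: (row=2, col=1)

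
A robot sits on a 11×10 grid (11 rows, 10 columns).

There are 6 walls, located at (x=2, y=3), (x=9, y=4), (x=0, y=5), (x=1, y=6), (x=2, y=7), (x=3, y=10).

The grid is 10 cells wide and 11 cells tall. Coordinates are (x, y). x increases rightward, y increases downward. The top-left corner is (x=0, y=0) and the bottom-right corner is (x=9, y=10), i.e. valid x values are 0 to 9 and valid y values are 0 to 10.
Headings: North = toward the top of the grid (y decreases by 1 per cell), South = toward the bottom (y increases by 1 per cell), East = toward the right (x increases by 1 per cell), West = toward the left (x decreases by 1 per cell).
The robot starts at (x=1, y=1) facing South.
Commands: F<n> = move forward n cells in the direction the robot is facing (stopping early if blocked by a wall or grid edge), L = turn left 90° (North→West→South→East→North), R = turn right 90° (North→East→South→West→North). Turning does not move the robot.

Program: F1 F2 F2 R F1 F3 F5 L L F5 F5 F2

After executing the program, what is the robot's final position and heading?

Start: (x=1, y=1), facing South
  F1: move forward 1, now at (x=1, y=2)
  F2: move forward 2, now at (x=1, y=4)
  F2: move forward 1/2 (blocked), now at (x=1, y=5)
  R: turn right, now facing West
  F1: move forward 0/1 (blocked), now at (x=1, y=5)
  F3: move forward 0/3 (blocked), now at (x=1, y=5)
  F5: move forward 0/5 (blocked), now at (x=1, y=5)
  L: turn left, now facing South
  L: turn left, now facing East
  F5: move forward 5, now at (x=6, y=5)
  F5: move forward 3/5 (blocked), now at (x=9, y=5)
  F2: move forward 0/2 (blocked), now at (x=9, y=5)
Final: (x=9, y=5), facing East

Answer: Final position: (x=9, y=5), facing East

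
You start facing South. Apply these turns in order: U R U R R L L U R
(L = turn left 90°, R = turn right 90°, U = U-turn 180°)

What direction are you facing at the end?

Answer: Final heading: South

Derivation:
Start: South
  U (U-turn (180°)) -> North
  R (right (90° clockwise)) -> East
  U (U-turn (180°)) -> West
  R (right (90° clockwise)) -> North
  R (right (90° clockwise)) -> East
  L (left (90° counter-clockwise)) -> North
  L (left (90° counter-clockwise)) -> West
  U (U-turn (180°)) -> East
  R (right (90° clockwise)) -> South
Final: South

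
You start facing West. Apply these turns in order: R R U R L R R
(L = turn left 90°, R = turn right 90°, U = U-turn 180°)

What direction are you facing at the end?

Start: West
  R (right (90° clockwise)) -> North
  R (right (90° clockwise)) -> East
  U (U-turn (180°)) -> West
  R (right (90° clockwise)) -> North
  L (left (90° counter-clockwise)) -> West
  R (right (90° clockwise)) -> North
  R (right (90° clockwise)) -> East
Final: East

Answer: Final heading: East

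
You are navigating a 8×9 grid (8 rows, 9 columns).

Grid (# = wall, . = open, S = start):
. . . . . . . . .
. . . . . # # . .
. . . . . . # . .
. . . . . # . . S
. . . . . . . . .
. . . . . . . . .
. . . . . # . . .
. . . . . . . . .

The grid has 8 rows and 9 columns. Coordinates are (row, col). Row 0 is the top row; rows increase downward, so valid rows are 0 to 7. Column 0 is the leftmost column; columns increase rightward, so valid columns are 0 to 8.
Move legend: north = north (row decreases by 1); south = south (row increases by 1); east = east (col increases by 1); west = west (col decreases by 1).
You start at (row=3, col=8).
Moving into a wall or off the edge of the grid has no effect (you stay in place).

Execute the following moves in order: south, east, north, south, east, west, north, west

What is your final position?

Start: (row=3, col=8)
  south (south): (row=3, col=8) -> (row=4, col=8)
  east (east): blocked, stay at (row=4, col=8)
  north (north): (row=4, col=8) -> (row=3, col=8)
  south (south): (row=3, col=8) -> (row=4, col=8)
  east (east): blocked, stay at (row=4, col=8)
  west (west): (row=4, col=8) -> (row=4, col=7)
  north (north): (row=4, col=7) -> (row=3, col=7)
  west (west): (row=3, col=7) -> (row=3, col=6)
Final: (row=3, col=6)

Answer: Final position: (row=3, col=6)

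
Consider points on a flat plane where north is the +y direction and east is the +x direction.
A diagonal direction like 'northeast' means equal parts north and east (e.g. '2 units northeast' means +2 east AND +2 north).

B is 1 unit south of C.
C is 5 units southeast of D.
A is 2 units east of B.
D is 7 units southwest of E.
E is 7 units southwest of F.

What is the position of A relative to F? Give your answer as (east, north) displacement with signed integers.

Place F at the origin (east=0, north=0).
  E is 7 units southwest of F: delta (east=-7, north=-7); E at (east=-7, north=-7).
  D is 7 units southwest of E: delta (east=-7, north=-7); D at (east=-14, north=-14).
  C is 5 units southeast of D: delta (east=+5, north=-5); C at (east=-9, north=-19).
  B is 1 unit south of C: delta (east=+0, north=-1); B at (east=-9, north=-20).
  A is 2 units east of B: delta (east=+2, north=+0); A at (east=-7, north=-20).
Therefore A relative to F: (east=-7, north=-20).

Answer: A is at (east=-7, north=-20) relative to F.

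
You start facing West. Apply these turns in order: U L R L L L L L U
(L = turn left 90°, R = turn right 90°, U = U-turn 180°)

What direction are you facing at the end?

Start: West
  U (U-turn (180°)) -> East
  L (left (90° counter-clockwise)) -> North
  R (right (90° clockwise)) -> East
  L (left (90° counter-clockwise)) -> North
  L (left (90° counter-clockwise)) -> West
  L (left (90° counter-clockwise)) -> South
  L (left (90° counter-clockwise)) -> East
  L (left (90° counter-clockwise)) -> North
  U (U-turn (180°)) -> South
Final: South

Answer: Final heading: South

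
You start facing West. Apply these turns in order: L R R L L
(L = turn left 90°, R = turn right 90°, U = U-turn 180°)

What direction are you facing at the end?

Answer: Final heading: South

Derivation:
Start: West
  L (left (90° counter-clockwise)) -> South
  R (right (90° clockwise)) -> West
  R (right (90° clockwise)) -> North
  L (left (90° counter-clockwise)) -> West
  L (left (90° counter-clockwise)) -> South
Final: South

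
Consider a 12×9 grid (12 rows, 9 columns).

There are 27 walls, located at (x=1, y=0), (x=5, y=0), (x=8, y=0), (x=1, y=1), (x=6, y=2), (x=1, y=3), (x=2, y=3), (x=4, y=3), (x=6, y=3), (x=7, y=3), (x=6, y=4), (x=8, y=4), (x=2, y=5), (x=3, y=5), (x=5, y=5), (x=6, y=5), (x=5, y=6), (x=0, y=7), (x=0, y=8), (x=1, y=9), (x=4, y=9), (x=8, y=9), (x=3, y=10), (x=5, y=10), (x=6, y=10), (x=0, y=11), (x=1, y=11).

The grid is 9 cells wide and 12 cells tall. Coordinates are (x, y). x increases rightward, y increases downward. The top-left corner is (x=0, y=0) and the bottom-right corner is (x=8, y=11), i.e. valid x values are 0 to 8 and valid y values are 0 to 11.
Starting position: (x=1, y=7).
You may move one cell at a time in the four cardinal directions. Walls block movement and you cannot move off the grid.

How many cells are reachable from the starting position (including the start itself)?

BFS flood-fill from (x=1, y=7):
  Distance 0: (x=1, y=7)
  Distance 1: (x=1, y=6), (x=2, y=7), (x=1, y=8)
  Distance 2: (x=1, y=5), (x=0, y=6), (x=2, y=6), (x=3, y=7), (x=2, y=8)
  Distance 3: (x=1, y=4), (x=0, y=5), (x=3, y=6), (x=4, y=7), (x=3, y=8), (x=2, y=9)
  Distance 4: (x=0, y=4), (x=2, y=4), (x=4, y=6), (x=5, y=7), (x=4, y=8), (x=3, y=9), (x=2, y=10)
  Distance 5: (x=0, y=3), (x=3, y=4), (x=4, y=5), (x=6, y=7), (x=5, y=8), (x=1, y=10), (x=2, y=11)
  Distance 6: (x=0, y=2), (x=3, y=3), (x=4, y=4), (x=6, y=6), (x=7, y=7), (x=6, y=8), (x=5, y=9), (x=0, y=10), (x=3, y=11)
  Distance 7: (x=0, y=1), (x=1, y=2), (x=3, y=2), (x=5, y=4), (x=7, y=6), (x=8, y=7), (x=7, y=8), (x=0, y=9), (x=6, y=9), (x=4, y=11)
  Distance 8: (x=0, y=0), (x=3, y=1), (x=2, y=2), (x=4, y=2), (x=5, y=3), (x=7, y=5), (x=8, y=6), (x=8, y=8), (x=7, y=9), (x=4, y=10), (x=5, y=11)
  Distance 9: (x=3, y=0), (x=2, y=1), (x=4, y=1), (x=5, y=2), (x=7, y=4), (x=8, y=5), (x=7, y=10), (x=6, y=11)
  Distance 10: (x=2, y=0), (x=4, y=0), (x=5, y=1), (x=8, y=10), (x=7, y=11)
  Distance 11: (x=6, y=1), (x=8, y=11)
  Distance 12: (x=6, y=0), (x=7, y=1)
  Distance 13: (x=7, y=0), (x=8, y=1), (x=7, y=2)
  Distance 14: (x=8, y=2)
  Distance 15: (x=8, y=3)
Total reachable: 81 (grid has 81 open cells total)

Answer: Reachable cells: 81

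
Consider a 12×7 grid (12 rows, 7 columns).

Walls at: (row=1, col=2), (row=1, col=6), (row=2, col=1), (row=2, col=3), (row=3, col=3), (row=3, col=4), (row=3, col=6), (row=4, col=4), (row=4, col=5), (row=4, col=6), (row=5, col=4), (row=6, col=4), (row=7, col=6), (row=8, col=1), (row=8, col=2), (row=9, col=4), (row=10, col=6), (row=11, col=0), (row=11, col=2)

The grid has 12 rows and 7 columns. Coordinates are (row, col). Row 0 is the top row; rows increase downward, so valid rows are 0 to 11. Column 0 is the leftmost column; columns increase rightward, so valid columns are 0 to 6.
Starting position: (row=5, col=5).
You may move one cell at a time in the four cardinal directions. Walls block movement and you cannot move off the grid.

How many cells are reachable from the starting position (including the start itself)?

BFS flood-fill from (row=5, col=5):
  Distance 0: (row=5, col=5)
  Distance 1: (row=5, col=6), (row=6, col=5)
  Distance 2: (row=6, col=6), (row=7, col=5)
  Distance 3: (row=7, col=4), (row=8, col=5)
  Distance 4: (row=7, col=3), (row=8, col=4), (row=8, col=6), (row=9, col=5)
  Distance 5: (row=6, col=3), (row=7, col=2), (row=8, col=3), (row=9, col=6), (row=10, col=5)
  Distance 6: (row=5, col=3), (row=6, col=2), (row=7, col=1), (row=9, col=3), (row=10, col=4), (row=11, col=5)
  Distance 7: (row=4, col=3), (row=5, col=2), (row=6, col=1), (row=7, col=0), (row=9, col=2), (row=10, col=3), (row=11, col=4), (row=11, col=6)
  Distance 8: (row=4, col=2), (row=5, col=1), (row=6, col=0), (row=8, col=0), (row=9, col=1), (row=10, col=2), (row=11, col=3)
  Distance 9: (row=3, col=2), (row=4, col=1), (row=5, col=0), (row=9, col=0), (row=10, col=1)
  Distance 10: (row=2, col=2), (row=3, col=1), (row=4, col=0), (row=10, col=0), (row=11, col=1)
  Distance 11: (row=3, col=0)
  Distance 12: (row=2, col=0)
  Distance 13: (row=1, col=0)
  Distance 14: (row=0, col=0), (row=1, col=1)
  Distance 15: (row=0, col=1)
  Distance 16: (row=0, col=2)
  Distance 17: (row=0, col=3)
  Distance 18: (row=0, col=4), (row=1, col=3)
  Distance 19: (row=0, col=5), (row=1, col=4)
  Distance 20: (row=0, col=6), (row=1, col=5), (row=2, col=4)
  Distance 21: (row=2, col=5)
  Distance 22: (row=2, col=6), (row=3, col=5)
Total reachable: 65 (grid has 65 open cells total)

Answer: Reachable cells: 65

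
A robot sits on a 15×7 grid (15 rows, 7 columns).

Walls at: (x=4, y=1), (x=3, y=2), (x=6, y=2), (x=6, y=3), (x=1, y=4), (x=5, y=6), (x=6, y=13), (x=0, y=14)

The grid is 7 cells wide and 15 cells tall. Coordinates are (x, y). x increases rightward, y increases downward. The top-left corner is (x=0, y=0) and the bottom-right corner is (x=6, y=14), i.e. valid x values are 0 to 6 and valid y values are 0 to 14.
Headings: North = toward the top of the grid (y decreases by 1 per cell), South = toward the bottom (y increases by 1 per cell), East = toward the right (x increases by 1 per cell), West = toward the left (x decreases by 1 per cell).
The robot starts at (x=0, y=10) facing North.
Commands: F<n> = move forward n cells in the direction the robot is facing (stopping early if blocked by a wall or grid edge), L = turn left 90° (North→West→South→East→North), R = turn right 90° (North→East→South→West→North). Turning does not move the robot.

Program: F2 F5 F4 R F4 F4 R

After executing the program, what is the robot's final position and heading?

Start: (x=0, y=10), facing North
  F2: move forward 2, now at (x=0, y=8)
  F5: move forward 5, now at (x=0, y=3)
  F4: move forward 3/4 (blocked), now at (x=0, y=0)
  R: turn right, now facing East
  F4: move forward 4, now at (x=4, y=0)
  F4: move forward 2/4 (blocked), now at (x=6, y=0)
  R: turn right, now facing South
Final: (x=6, y=0), facing South

Answer: Final position: (x=6, y=0), facing South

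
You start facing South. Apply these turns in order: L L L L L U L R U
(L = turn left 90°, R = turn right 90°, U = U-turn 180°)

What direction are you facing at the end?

Answer: Final heading: East

Derivation:
Start: South
  L (left (90° counter-clockwise)) -> East
  L (left (90° counter-clockwise)) -> North
  L (left (90° counter-clockwise)) -> West
  L (left (90° counter-clockwise)) -> South
  L (left (90° counter-clockwise)) -> East
  U (U-turn (180°)) -> West
  L (left (90° counter-clockwise)) -> South
  R (right (90° clockwise)) -> West
  U (U-turn (180°)) -> East
Final: East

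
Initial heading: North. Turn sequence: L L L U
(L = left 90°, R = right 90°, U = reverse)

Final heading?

Start: North
  L (left (90° counter-clockwise)) -> West
  L (left (90° counter-clockwise)) -> South
  L (left (90° counter-clockwise)) -> East
  U (U-turn (180°)) -> West
Final: West

Answer: Final heading: West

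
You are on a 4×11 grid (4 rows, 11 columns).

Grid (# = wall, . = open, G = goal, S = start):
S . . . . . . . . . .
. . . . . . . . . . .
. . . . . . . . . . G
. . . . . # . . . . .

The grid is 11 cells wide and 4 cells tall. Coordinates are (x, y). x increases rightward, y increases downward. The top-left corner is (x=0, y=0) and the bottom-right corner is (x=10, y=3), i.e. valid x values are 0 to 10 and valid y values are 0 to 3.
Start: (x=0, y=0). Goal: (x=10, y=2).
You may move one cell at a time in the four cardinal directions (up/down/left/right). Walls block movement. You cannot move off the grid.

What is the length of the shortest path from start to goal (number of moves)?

BFS from (x=0, y=0) until reaching (x=10, y=2):
  Distance 0: (x=0, y=0)
  Distance 1: (x=1, y=0), (x=0, y=1)
  Distance 2: (x=2, y=0), (x=1, y=1), (x=0, y=2)
  Distance 3: (x=3, y=0), (x=2, y=1), (x=1, y=2), (x=0, y=3)
  Distance 4: (x=4, y=0), (x=3, y=1), (x=2, y=2), (x=1, y=3)
  Distance 5: (x=5, y=0), (x=4, y=1), (x=3, y=2), (x=2, y=3)
  Distance 6: (x=6, y=0), (x=5, y=1), (x=4, y=2), (x=3, y=3)
  Distance 7: (x=7, y=0), (x=6, y=1), (x=5, y=2), (x=4, y=3)
  Distance 8: (x=8, y=0), (x=7, y=1), (x=6, y=2)
  Distance 9: (x=9, y=0), (x=8, y=1), (x=7, y=2), (x=6, y=3)
  Distance 10: (x=10, y=0), (x=9, y=1), (x=8, y=2), (x=7, y=3)
  Distance 11: (x=10, y=1), (x=9, y=2), (x=8, y=3)
  Distance 12: (x=10, y=2), (x=9, y=3)  <- goal reached here
One shortest path (12 moves): (x=0, y=0) -> (x=1, y=0) -> (x=2, y=0) -> (x=3, y=0) -> (x=4, y=0) -> (x=5, y=0) -> (x=6, y=0) -> (x=7, y=0) -> (x=8, y=0) -> (x=9, y=0) -> (x=10, y=0) -> (x=10, y=1) -> (x=10, y=2)

Answer: Shortest path length: 12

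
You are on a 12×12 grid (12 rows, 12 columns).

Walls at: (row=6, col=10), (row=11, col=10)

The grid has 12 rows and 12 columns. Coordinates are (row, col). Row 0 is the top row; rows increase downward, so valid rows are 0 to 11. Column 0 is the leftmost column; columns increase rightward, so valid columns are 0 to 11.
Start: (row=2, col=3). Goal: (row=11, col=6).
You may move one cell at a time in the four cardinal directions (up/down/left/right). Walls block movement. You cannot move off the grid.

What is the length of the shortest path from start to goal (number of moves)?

Answer: Shortest path length: 12

Derivation:
BFS from (row=2, col=3) until reaching (row=11, col=6):
  Distance 0: (row=2, col=3)
  Distance 1: (row=1, col=3), (row=2, col=2), (row=2, col=4), (row=3, col=3)
  Distance 2: (row=0, col=3), (row=1, col=2), (row=1, col=4), (row=2, col=1), (row=2, col=5), (row=3, col=2), (row=3, col=4), (row=4, col=3)
  Distance 3: (row=0, col=2), (row=0, col=4), (row=1, col=1), (row=1, col=5), (row=2, col=0), (row=2, col=6), (row=3, col=1), (row=3, col=5), (row=4, col=2), (row=4, col=4), (row=5, col=3)
  Distance 4: (row=0, col=1), (row=0, col=5), (row=1, col=0), (row=1, col=6), (row=2, col=7), (row=3, col=0), (row=3, col=6), (row=4, col=1), (row=4, col=5), (row=5, col=2), (row=5, col=4), (row=6, col=3)
  Distance 5: (row=0, col=0), (row=0, col=6), (row=1, col=7), (row=2, col=8), (row=3, col=7), (row=4, col=0), (row=4, col=6), (row=5, col=1), (row=5, col=5), (row=6, col=2), (row=6, col=4), (row=7, col=3)
  Distance 6: (row=0, col=7), (row=1, col=8), (row=2, col=9), (row=3, col=8), (row=4, col=7), (row=5, col=0), (row=5, col=6), (row=6, col=1), (row=6, col=5), (row=7, col=2), (row=7, col=4), (row=8, col=3)
  Distance 7: (row=0, col=8), (row=1, col=9), (row=2, col=10), (row=3, col=9), (row=4, col=8), (row=5, col=7), (row=6, col=0), (row=6, col=6), (row=7, col=1), (row=7, col=5), (row=8, col=2), (row=8, col=4), (row=9, col=3)
  Distance 8: (row=0, col=9), (row=1, col=10), (row=2, col=11), (row=3, col=10), (row=4, col=9), (row=5, col=8), (row=6, col=7), (row=7, col=0), (row=7, col=6), (row=8, col=1), (row=8, col=5), (row=9, col=2), (row=9, col=4), (row=10, col=3)
  Distance 9: (row=0, col=10), (row=1, col=11), (row=3, col=11), (row=4, col=10), (row=5, col=9), (row=6, col=8), (row=7, col=7), (row=8, col=0), (row=8, col=6), (row=9, col=1), (row=9, col=5), (row=10, col=2), (row=10, col=4), (row=11, col=3)
  Distance 10: (row=0, col=11), (row=4, col=11), (row=5, col=10), (row=6, col=9), (row=7, col=8), (row=8, col=7), (row=9, col=0), (row=9, col=6), (row=10, col=1), (row=10, col=5), (row=11, col=2), (row=11, col=4)
  Distance 11: (row=5, col=11), (row=7, col=9), (row=8, col=8), (row=9, col=7), (row=10, col=0), (row=10, col=6), (row=11, col=1), (row=11, col=5)
  Distance 12: (row=6, col=11), (row=7, col=10), (row=8, col=9), (row=9, col=8), (row=10, col=7), (row=11, col=0), (row=11, col=6)  <- goal reached here
One shortest path (12 moves): (row=2, col=3) -> (row=2, col=4) -> (row=2, col=5) -> (row=2, col=6) -> (row=3, col=6) -> (row=4, col=6) -> (row=5, col=6) -> (row=6, col=6) -> (row=7, col=6) -> (row=8, col=6) -> (row=9, col=6) -> (row=10, col=6) -> (row=11, col=6)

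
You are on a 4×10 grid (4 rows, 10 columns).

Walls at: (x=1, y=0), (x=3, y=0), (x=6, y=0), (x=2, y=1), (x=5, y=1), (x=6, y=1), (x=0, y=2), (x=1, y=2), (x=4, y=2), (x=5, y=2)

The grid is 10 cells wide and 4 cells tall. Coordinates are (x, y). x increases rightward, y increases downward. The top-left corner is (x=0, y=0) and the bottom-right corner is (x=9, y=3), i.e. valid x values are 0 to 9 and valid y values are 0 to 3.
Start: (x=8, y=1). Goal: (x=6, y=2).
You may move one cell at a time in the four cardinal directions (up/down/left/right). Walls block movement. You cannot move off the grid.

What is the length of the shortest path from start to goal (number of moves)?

Answer: Shortest path length: 3

Derivation:
BFS from (x=8, y=1) until reaching (x=6, y=2):
  Distance 0: (x=8, y=1)
  Distance 1: (x=8, y=0), (x=7, y=1), (x=9, y=1), (x=8, y=2)
  Distance 2: (x=7, y=0), (x=9, y=0), (x=7, y=2), (x=9, y=2), (x=8, y=3)
  Distance 3: (x=6, y=2), (x=7, y=3), (x=9, y=3)  <- goal reached here
One shortest path (3 moves): (x=8, y=1) -> (x=7, y=1) -> (x=7, y=2) -> (x=6, y=2)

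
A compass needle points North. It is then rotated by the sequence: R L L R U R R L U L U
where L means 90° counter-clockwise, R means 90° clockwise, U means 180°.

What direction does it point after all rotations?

Start: North
  R (right (90° clockwise)) -> East
  L (left (90° counter-clockwise)) -> North
  L (left (90° counter-clockwise)) -> West
  R (right (90° clockwise)) -> North
  U (U-turn (180°)) -> South
  R (right (90° clockwise)) -> West
  R (right (90° clockwise)) -> North
  L (left (90° counter-clockwise)) -> West
  U (U-turn (180°)) -> East
  L (left (90° counter-clockwise)) -> North
  U (U-turn (180°)) -> South
Final: South

Answer: Final heading: South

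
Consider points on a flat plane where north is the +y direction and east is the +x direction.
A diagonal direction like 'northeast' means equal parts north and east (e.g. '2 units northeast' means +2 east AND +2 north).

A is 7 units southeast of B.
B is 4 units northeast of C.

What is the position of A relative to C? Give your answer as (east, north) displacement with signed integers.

Place C at the origin (east=0, north=0).
  B is 4 units northeast of C: delta (east=+4, north=+4); B at (east=4, north=4).
  A is 7 units southeast of B: delta (east=+7, north=-7); A at (east=11, north=-3).
Therefore A relative to C: (east=11, north=-3).

Answer: A is at (east=11, north=-3) relative to C.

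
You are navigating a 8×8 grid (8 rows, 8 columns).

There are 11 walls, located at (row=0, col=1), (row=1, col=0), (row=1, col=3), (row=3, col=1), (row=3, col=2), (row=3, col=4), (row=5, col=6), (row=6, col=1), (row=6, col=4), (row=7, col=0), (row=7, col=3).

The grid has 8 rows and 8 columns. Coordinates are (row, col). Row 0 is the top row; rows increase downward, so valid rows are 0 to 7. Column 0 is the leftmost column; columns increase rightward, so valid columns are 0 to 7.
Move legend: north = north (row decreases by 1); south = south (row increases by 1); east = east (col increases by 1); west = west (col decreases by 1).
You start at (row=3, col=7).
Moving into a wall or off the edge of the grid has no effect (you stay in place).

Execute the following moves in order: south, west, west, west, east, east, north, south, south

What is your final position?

Answer: Final position: (row=4, col=6)

Derivation:
Start: (row=3, col=7)
  south (south): (row=3, col=7) -> (row=4, col=7)
  west (west): (row=4, col=7) -> (row=4, col=6)
  west (west): (row=4, col=6) -> (row=4, col=5)
  west (west): (row=4, col=5) -> (row=4, col=4)
  east (east): (row=4, col=4) -> (row=4, col=5)
  east (east): (row=4, col=5) -> (row=4, col=6)
  north (north): (row=4, col=6) -> (row=3, col=6)
  south (south): (row=3, col=6) -> (row=4, col=6)
  south (south): blocked, stay at (row=4, col=6)
Final: (row=4, col=6)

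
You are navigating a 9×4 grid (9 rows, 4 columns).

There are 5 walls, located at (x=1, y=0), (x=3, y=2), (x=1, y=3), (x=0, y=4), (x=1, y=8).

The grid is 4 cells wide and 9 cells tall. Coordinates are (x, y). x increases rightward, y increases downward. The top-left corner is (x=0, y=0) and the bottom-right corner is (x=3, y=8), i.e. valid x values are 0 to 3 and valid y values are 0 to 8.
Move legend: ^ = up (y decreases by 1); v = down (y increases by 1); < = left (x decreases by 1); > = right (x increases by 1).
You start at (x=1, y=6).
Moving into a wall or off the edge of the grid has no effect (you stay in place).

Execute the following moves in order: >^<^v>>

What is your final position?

Answer: Final position: (x=3, y=5)

Derivation:
Start: (x=1, y=6)
  > (right): (x=1, y=6) -> (x=2, y=6)
  ^ (up): (x=2, y=6) -> (x=2, y=5)
  < (left): (x=2, y=5) -> (x=1, y=5)
  ^ (up): (x=1, y=5) -> (x=1, y=4)
  v (down): (x=1, y=4) -> (x=1, y=5)
  > (right): (x=1, y=5) -> (x=2, y=5)
  > (right): (x=2, y=5) -> (x=3, y=5)
Final: (x=3, y=5)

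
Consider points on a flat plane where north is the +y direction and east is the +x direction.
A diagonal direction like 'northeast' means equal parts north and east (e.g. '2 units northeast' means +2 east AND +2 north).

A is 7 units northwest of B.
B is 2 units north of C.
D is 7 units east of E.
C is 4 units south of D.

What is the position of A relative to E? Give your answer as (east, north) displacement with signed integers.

Place E at the origin (east=0, north=0).
  D is 7 units east of E: delta (east=+7, north=+0); D at (east=7, north=0).
  C is 4 units south of D: delta (east=+0, north=-4); C at (east=7, north=-4).
  B is 2 units north of C: delta (east=+0, north=+2); B at (east=7, north=-2).
  A is 7 units northwest of B: delta (east=-7, north=+7); A at (east=0, north=5).
Therefore A relative to E: (east=0, north=5).

Answer: A is at (east=0, north=5) relative to E.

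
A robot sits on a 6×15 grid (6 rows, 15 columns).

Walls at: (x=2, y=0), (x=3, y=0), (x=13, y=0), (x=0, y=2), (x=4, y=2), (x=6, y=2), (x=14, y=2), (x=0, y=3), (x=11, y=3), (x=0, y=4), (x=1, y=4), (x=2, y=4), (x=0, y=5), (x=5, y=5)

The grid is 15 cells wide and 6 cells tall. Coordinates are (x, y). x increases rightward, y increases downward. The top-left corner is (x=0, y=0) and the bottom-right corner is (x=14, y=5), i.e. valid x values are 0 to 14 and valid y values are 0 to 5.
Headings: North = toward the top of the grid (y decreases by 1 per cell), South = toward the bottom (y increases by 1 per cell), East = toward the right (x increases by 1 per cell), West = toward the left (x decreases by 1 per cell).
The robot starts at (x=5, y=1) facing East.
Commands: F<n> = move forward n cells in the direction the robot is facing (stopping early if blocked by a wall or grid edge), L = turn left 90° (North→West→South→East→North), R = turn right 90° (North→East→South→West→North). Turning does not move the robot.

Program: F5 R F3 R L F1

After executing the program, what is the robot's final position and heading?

Start: (x=5, y=1), facing East
  F5: move forward 5, now at (x=10, y=1)
  R: turn right, now facing South
  F3: move forward 3, now at (x=10, y=4)
  R: turn right, now facing West
  L: turn left, now facing South
  F1: move forward 1, now at (x=10, y=5)
Final: (x=10, y=5), facing South

Answer: Final position: (x=10, y=5), facing South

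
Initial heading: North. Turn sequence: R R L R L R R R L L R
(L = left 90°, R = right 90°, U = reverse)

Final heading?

Answer: Final heading: West

Derivation:
Start: North
  R (right (90° clockwise)) -> East
  R (right (90° clockwise)) -> South
  L (left (90° counter-clockwise)) -> East
  R (right (90° clockwise)) -> South
  L (left (90° counter-clockwise)) -> East
  R (right (90° clockwise)) -> South
  R (right (90° clockwise)) -> West
  R (right (90° clockwise)) -> North
  L (left (90° counter-clockwise)) -> West
  L (left (90° counter-clockwise)) -> South
  R (right (90° clockwise)) -> West
Final: West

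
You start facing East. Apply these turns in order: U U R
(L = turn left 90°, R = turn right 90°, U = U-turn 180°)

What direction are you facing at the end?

Answer: Final heading: South

Derivation:
Start: East
  U (U-turn (180°)) -> West
  U (U-turn (180°)) -> East
  R (right (90° clockwise)) -> South
Final: South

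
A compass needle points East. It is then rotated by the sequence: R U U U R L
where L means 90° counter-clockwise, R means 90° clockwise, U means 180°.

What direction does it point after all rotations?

Answer: Final heading: North

Derivation:
Start: East
  R (right (90° clockwise)) -> South
  U (U-turn (180°)) -> North
  U (U-turn (180°)) -> South
  U (U-turn (180°)) -> North
  R (right (90° clockwise)) -> East
  L (left (90° counter-clockwise)) -> North
Final: North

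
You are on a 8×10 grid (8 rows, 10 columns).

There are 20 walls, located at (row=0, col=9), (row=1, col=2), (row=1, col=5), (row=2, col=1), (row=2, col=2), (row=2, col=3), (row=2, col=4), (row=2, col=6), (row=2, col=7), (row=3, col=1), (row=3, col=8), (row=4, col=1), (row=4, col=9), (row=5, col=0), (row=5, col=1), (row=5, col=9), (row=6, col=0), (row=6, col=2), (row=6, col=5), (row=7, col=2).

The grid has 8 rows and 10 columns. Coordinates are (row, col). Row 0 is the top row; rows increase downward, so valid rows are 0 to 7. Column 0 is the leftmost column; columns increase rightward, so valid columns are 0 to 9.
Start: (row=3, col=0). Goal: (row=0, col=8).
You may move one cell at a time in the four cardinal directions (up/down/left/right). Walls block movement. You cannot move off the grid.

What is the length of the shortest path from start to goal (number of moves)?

Answer: Shortest path length: 11

Derivation:
BFS from (row=3, col=0) until reaching (row=0, col=8):
  Distance 0: (row=3, col=0)
  Distance 1: (row=2, col=0), (row=4, col=0)
  Distance 2: (row=1, col=0)
  Distance 3: (row=0, col=0), (row=1, col=1)
  Distance 4: (row=0, col=1)
  Distance 5: (row=0, col=2)
  Distance 6: (row=0, col=3)
  Distance 7: (row=0, col=4), (row=1, col=3)
  Distance 8: (row=0, col=5), (row=1, col=4)
  Distance 9: (row=0, col=6)
  Distance 10: (row=0, col=7), (row=1, col=6)
  Distance 11: (row=0, col=8), (row=1, col=7)  <- goal reached here
One shortest path (11 moves): (row=3, col=0) -> (row=2, col=0) -> (row=1, col=0) -> (row=1, col=1) -> (row=0, col=1) -> (row=0, col=2) -> (row=0, col=3) -> (row=0, col=4) -> (row=0, col=5) -> (row=0, col=6) -> (row=0, col=7) -> (row=0, col=8)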